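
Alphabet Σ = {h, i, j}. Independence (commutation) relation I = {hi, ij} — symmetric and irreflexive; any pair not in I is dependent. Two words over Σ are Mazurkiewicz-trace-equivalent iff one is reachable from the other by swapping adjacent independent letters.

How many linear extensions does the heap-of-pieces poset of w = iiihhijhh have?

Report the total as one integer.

drop 0:i onto floor
drop 1:i onto {0:i}
drop 2:i onto {1:i}
drop 3:h onto floor
drop 4:h onto {3:h}
drop 5:i onto {2:i}
drop 6:j onto {4:h}
drop 7:h onto {6:j}
drop 8:h onto {7:h}
ground layer = {0:i, 3:h}
drop-orders for the pieces not yet dropped (sum over which currently-grounded one goes next):
  1 to go: {5} 1  {8} 1
  2 to go: {2,5} 1  {5,8} 2  {7,8} 1
  3 to go: {1,2,5} 1  {2,5,8} 3  {5,7,8} 3  {6,7,8} 1
  4 to go: {0,1,2,5} 1  {1,2,5,8} 4  {2,5,7,8} 6  {4,6,7,8} 1  {5,6,7,8} 4
  5 to go: {0,1,2,5,8} 5  {1,2,5,7,8} 10  {2,5,6,7,8} 10  {3,4,6,7,8} 1  {4,5,6,7,8} 5
  6 to go: {0,1,2,5,7,8} 15  {1,2,5,6,7,8} 20  {2,4,5,6,7,8} 15  {3,4,5,6,7,8} 6
  7 to go: {0,1,2,5,6,7,8} 35  {1,2,4,5,6,7,8} 35  {2,3,4,5,6,7,8} 21
  if 0:i drops first: 56 orders
  if 3:h drops first: 70 orders
heap linearizations: 126

126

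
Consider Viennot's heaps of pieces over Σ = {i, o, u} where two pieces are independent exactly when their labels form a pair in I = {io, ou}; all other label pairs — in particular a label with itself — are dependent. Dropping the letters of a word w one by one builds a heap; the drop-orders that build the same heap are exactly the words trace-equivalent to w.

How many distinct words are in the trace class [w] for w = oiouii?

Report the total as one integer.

0(o) covers ∅
1(i) covers ∅
2(o) covers 0:o
3(u) covers 1:i
4(i) covers 3:u
5(i) covers 4:i
floor of heap: 0:o, 1:i
completions by unplaced set U, small U first (add the entries for U minus each lowest piece of U):
  |U|=1: {2}:1  {5}:1
  |U|=2: {0,2}:1  {2,5}:2  {4,5}:1
  |U|=3: {0,2,5}:3  {2,4,5}:3  {3,4,5}:1
  |U|=4: {0,2,4,5}:6  {1,3,4,5}:1  {2,3,4,5}:4
  start at 0(o): 5
  start at 1(i): 10
sum over floor = 15

15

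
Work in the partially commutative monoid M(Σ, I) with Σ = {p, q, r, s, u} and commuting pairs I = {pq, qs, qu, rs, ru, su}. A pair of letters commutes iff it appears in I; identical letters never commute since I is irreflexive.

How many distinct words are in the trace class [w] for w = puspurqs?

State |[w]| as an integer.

#0=p has no predecessor
#1=u depends on [0:p]
#2=s depends on [0:p]
#3=p depends on [1:u, 2:s]
#4=u depends on [3:p]
#5=r depends on [3:p]
#6=q depends on [5:r]
#7=s depends on [3:p]
sources: [0:p]
N(rest) = Σ N(rest − s) over sources s of rest; N(one piece) = 1:
  size 1 → [4]=1  [6]=1  [7]=1
  size 2 → [4,6]=2  [4,7]=2  [5,6]=1  [6,7]=2
  size 3 → [4,5,6]=3  [4,6,7]=6  [5,6,7]=3
  size 4 → [4,5,6,7]=12
  size 5 → [3,4,5,6,7]=12
  size 6 → [1,3,4,5,6,7]=12  [2,3,4,5,6,7]=12
  first=0(p) contributes 24

24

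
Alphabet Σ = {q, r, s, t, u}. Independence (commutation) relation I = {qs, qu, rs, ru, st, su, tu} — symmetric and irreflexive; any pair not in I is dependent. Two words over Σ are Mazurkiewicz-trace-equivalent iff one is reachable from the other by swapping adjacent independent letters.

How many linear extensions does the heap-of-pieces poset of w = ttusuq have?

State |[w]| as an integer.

drop 0:t onto floor
drop 1:t onto {0:t}
drop 2:u onto floor
drop 3:s onto floor
drop 4:u onto {2:u}
drop 5:q onto {1:t}
ground layer = {0:t, 2:u, 3:s}
drop-orders for the pieces not yet dropped (sum over which currently-grounded one goes next):
  1 to go: {3} 1  {4} 1  {5} 1
  2 to go: {1,5} 1  {2,4} 1  {3,4} 2  {3,5} 2  {4,5} 2
  3 to go: {0,1,5} 1  {1,3,5} 3  {1,4,5} 3  {2,3,4} 3  {2,4,5} 3  {3,4,5} 6
  4 to go: {0,1,3,5} 4  {0,1,4,5} 4  {1,2,4,5} 6  {1,3,4,5} 12  {2,3,4,5} 12
  if 0:t drops first: 30 orders
  if 2:u drops first: 20 orders
  if 3:s drops first: 10 orders
heap linearizations: 60

60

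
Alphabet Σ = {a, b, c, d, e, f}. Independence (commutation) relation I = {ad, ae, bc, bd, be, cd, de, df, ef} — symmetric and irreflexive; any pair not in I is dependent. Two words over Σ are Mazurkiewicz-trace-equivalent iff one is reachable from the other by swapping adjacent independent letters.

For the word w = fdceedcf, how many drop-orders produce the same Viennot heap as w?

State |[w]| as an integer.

28

0(f) covers ∅
1(d) covers ∅
2(c) covers 0:f
3(e) covers 2:c
4(e) covers 3:e
5(d) covers 1:d
6(c) covers 4:e
7(f) covers 6:c
floor of heap: 0:f, 1:d
completions by unplaced set U, small U first (add the entries for U minus each lowest piece of U):
  |U|=1: {5}:1  {7}:1
  |U|=2: {1,5}:1  {5,7}:2  {6,7}:1
  |U|=3: {1,5,7}:3  {4,6,7}:1  {5,6,7}:3
  |U|=4: {1,5,6,7}:6  {3,4,6,7}:1  {4,5,6,7}:4
  |U|=5: {1,4,5,6,7}:10  {2,3,4,6,7}:1  {3,4,5,6,7}:5
  |U|=6: {0,2,3,4,6,7}:1  {1,3,4,5,6,7}:15  {2,3,4,5,6,7}:6
  start at 0(f): 21
  start at 1(d): 7
sum over floor = 28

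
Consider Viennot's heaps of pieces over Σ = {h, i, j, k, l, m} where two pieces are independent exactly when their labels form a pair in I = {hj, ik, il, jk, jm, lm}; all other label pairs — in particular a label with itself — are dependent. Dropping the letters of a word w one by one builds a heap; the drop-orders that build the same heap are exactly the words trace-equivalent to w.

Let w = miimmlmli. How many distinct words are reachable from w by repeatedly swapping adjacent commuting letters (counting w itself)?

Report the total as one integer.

36

piece 0:m — minimal
piece 1:i rests on {0:m}
piece 2:i rests on {1:i}
piece 3:m rests on {2:i}
piece 4:m rests on {3:m}
piece 5:l — minimal
piece 6:m rests on {4:m}
piece 7:l rests on {5:l}
piece 8:i rests on {6:m}
minimal pieces: {0:m, 5:l}
ways to finish when only these pieces remain (= sum over removing one remaining piece with nothing left below it):
  1 left: {7}→1  {8}→1
  2 left: {5,7}→1  {6,8}→1  {7,8}→2
  3 left: {4,6,8}→1  {5,7,8}→3  {6,7,8}→3
  4 left: {3,4,6,8}→1  {4,6,7,8}→4  {5,6,7,8}→6
  5 left: {2,3,4,6,8}→1  {3,4,6,7,8}→5  {4,5,6,7,8}→10
  6 left: {1,2,3,4,6,8}→1  {2,3,4,6,7,8}→6  {3,4,5,6,7,8}→15
  7 left: {0,1,2,3,4,6,8}→1  {1,2,3,4,6,7,8}→7  {2,3,4,5,6,7,8}→21
  placing 0:m first → 28 extensions
  placing 5:l first → 8 extensions
total linear extensions = 36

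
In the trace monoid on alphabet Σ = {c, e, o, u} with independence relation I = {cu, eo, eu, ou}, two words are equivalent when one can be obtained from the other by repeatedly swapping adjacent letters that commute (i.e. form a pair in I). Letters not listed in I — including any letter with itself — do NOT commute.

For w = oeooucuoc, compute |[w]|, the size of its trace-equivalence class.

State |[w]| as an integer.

144

piece 0:o — minimal
piece 1:e — minimal
piece 2:o rests on {0:o}
piece 3:o rests on {2:o}
piece 4:u — minimal
piece 5:c rests on {1:e, 3:o}
piece 6:u rests on {4:u}
piece 7:o rests on {5:c}
piece 8:c rests on {7:o}
minimal pieces: {0:o, 1:e, 4:u}
ways to finish when only these pieces remain (= sum over removing one remaining piece with nothing left below it):
  1 left: {6}→1  {8}→1
  2 left: {4,6}→1  {6,8}→2  {7,8}→1
  3 left: {4,6,8}→3  {5,7,8}→1  {6,7,8}→3
  4 left: {1,5,7,8}→1  {3,5,7,8}→1  {4,6,7,8}→6  {5,6,7,8}→4
  5 left: {1,3,5,7,8}→2  {1,5,6,7,8}→5  {2,3,5,7,8}→1  {3,5,6,7,8}→5  {4,5,6,7,8}→10
  6 left: {0,2,3,5,7,8}→1  {1,2,3,5,7,8}→3  {1,3,5,6,7,8}→12  {1,4,5,6,7,8}→15  {2,3,5,6,7,8}→6  {3,4,5,6,7,8}→15
  7 left: {0,1,2,3,5,7,8}→4  {0,2,3,5,6,7,8}→7  {1,2,3,5,6,7,8}→21  {1,3,4,5,6,7,8}→42  {2,3,4,5,6,7,8}→21
  placing 0:o first → 84 extensions
  placing 1:e first → 28 extensions
  placing 4:u first → 32 extensions
total linear extensions = 144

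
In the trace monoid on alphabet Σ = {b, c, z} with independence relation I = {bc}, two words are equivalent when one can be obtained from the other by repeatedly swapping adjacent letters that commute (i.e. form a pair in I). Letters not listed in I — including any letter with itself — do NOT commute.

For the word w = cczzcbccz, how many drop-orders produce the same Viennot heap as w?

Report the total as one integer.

4

piece 0:c — minimal
piece 1:c rests on {0:c}
piece 2:z rests on {1:c}
piece 3:z rests on {2:z}
piece 4:c rests on {3:z}
piece 5:b rests on {3:z}
piece 6:c rests on {4:c}
piece 7:c rests on {6:c}
piece 8:z rests on {5:b, 7:c}
minimal pieces: {0:c}
ways to finish when only these pieces remain (= sum over removing one remaining piece with nothing left below it):
  1 left: {8}→1
  2 left: {5,8}→1  {7,8}→1
  3 left: {5,7,8}→2  {6,7,8}→1
  4 left: {4,6,7,8}→1  {5,6,7,8}→3
  5 left: {4,5,6,7,8}→4
  6 left: {3,4,5,6,7,8}→4
  7 left: {2,3,4,5,6,7,8}→4
  placing 0:c first → 4 extensions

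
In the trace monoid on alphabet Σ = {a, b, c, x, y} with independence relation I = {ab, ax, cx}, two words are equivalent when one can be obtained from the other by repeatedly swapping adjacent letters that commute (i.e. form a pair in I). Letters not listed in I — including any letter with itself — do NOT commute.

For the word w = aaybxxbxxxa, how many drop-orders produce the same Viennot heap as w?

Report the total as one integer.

#0=a has no predecessor
#1=a depends on [0:a]
#2=y depends on [1:a]
#3=b depends on [2:y]
#4=x depends on [3:b]
#5=x depends on [4:x]
#6=b depends on [5:x]
#7=x depends on [6:b]
#8=x depends on [7:x]
#9=x depends on [8:x]
#10=a depends on [2:y]
sources: [0:a]
N(rest) = Σ N(rest − s) over sources s of rest; N(one piece) = 1:
  size 1 → [9]=1  [10]=1
  size 2 → [8,9]=1  [9,10]=2
  size 3 → [7,8,9]=1  [8,9,10]=3
  size 4 → [6,7,8,9]=1  [7,8,9,10]=4
  size 5 → [5,6,7,8,9]=1  [6,7,8,9,10]=5
  size 6 → [4,5,6,7,8,9]=1  [5,6,7,8,9,10]=6
  size 7 → [3,4,5,6,7,8,9]=1  [4,5,6,7,8,9,10]=7
  size 8 → [3,4,5,6,7,8,9,10]=8
  size 9 → [2,3,4,5,6,7,8,9,10]=8
  first=0(a) contributes 8

8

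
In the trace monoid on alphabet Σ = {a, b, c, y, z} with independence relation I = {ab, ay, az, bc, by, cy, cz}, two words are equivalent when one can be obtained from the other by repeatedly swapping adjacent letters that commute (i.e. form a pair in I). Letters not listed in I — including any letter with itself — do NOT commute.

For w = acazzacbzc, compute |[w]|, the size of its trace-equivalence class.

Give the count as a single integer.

210

#0=a has no predecessor
#1=c depends on [0:a]
#2=a depends on [1:c]
#3=z has no predecessor
#4=z depends on [3:z]
#5=a depends on [2:a]
#6=c depends on [5:a]
#7=b depends on [4:z]
#8=z depends on [7:b]
#9=c depends on [6:c]
sources: [0:a, 3:z]
N(rest) = Σ N(rest − s) over sources s of rest; N(one piece) = 1:
  size 1 → [8]=1  [9]=1
  size 2 → [6,9]=1  [7,8]=1  [8,9]=2
  size 3 → [4,7,8]=1  [5,6,9]=1  [6,8,9]=3  [7,8,9]=3
  size 4 → [2,5,6,9]=1  [3,4,7,8]=1  [4,7,8,9]=4  [5,6,8,9]=4  [6,7,8,9]=6
  size 5 → [1,2,5,6,9]=1  [2,5,6,8,9]=5  [3,4,7,8,9]=5  [4,6,7,8,9]=10  [5,6,7,8,9]=10
  size 6 → [0,1,2,5,6,9]=1  [1,2,5,6,8,9]=6  [2,5,6,7,8,9]=15  [3,4,6,7,8,9]=15  [4,5,6,7,8,9]=20
  size 7 → [0,1,2,5,6,8,9]=7  [1,2,5,6,7,8,9]=21  [2,4,5,6,7,8,9]=35  [3,4,5,6,7,8,9]=35
  size 8 → [0,1,2,5,6,7,8,9]=28  [1,2,4,5,6,7,8,9]=56  [2,3,4,5,6,7,8,9]=70
  first=0(a) contributes 126
  first=3(z) contributes 84
|[w]| = 210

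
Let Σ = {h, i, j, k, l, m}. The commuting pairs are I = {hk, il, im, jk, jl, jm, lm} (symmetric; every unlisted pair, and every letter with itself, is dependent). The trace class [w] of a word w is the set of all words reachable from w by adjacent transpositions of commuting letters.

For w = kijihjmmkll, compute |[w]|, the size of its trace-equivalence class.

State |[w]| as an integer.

#0=k has no predecessor
#1=i depends on [0:k]
#2=j depends on [1:i]
#3=i depends on [2:j]
#4=h depends on [3:i]
#5=j depends on [4:h]
#6=m depends on [4:h]
#7=m depends on [6:m]
#8=k depends on [7:m]
#9=l depends on [8:k]
#10=l depends on [9:l]
sources: [0:k]
N(rest) = Σ N(rest − s) over sources s of rest; N(one piece) = 1:
  size 1 → [5]=1  [10]=1
  size 2 → [5,10]=2  [9,10]=1
  size 3 → [5,9,10]=3  [8,9,10]=1
  size 4 → [5,8,9,10]=4  [7,8,9,10]=1
  size 5 → [5,7,8,9,10]=5  [6,7,8,9,10]=1
  size 6 → [5,6,7,8,9,10]=6
  size 7 → [4,5,6,7,8,9,10]=6
  size 8 → [3,4,5,6,7,8,9,10]=6
  size 9 → [2,3,4,5,6,7,8,9,10]=6
  first=0(k) contributes 6

6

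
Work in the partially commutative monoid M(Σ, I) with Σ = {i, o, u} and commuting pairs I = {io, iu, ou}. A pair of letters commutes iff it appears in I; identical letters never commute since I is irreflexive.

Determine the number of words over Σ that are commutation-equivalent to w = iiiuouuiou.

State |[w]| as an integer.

3150

drop 0:i onto floor
drop 1:i onto {0:i}
drop 2:i onto {1:i}
drop 3:u onto floor
drop 4:o onto floor
drop 5:u onto {3:u}
drop 6:u onto {5:u}
drop 7:i onto {2:i}
drop 8:o onto {4:o}
drop 9:u onto {6:u}
ground layer = {0:i, 3:u, 4:o}
drop-orders for the pieces not yet dropped (sum over which currently-grounded one goes next):
  1 to go: {7} 1  {8} 1  {9} 1
  2 to go: {2,7} 1  {4,8} 1  {6,9} 1  {7,8} 2  {7,9} 2  {8,9} 2
  3 to go: {1,2,7} 1  {2,7,8} 3  {2,7,9} 3  {4,7,8} 3  {4,8,9} 3  {5,6,9} 1  {6,7,9} 3  {6,8,9} 3  {7,8,9} 6
  4 to go: {0,1,2,7} 1  {1,2,7,8} 4  {1,2,7,9} 4  {2,4,7,8} 6  {2,6,7,9} 6  {2,7,8,9} 12  {3,5,6,9} 1  {4,6,8,9} 6  {4,7,8,9} 12  {5,6,7,9} 4  {5,6,8,9} 4  {6,7,8,9} 12
  5 to go: {0,1,2,7,8} 5  {0,1,2,7,9} 5  {1,2,4,7,8} 10  {1,2,6,7,9} 10  {1,2,7,8,9} 20  {2,4,7,8,9} 30  {2,5,6,7,9} 10  {2,6,7,8,9} 30  {3,5,6,7,9} 5  {3,5,6,8,9} 5  {4,5,6,8,9} 10  {4,6,7,8,9} 30  {5,6,7,8,9} 20
  6 to go: {0,1,2,4,7,8} 15  {0,1,2,6,7,9} 15  {0,1,2,7,8,9} 30  {1,2,4,7,8,9} 60  {1,2,5,6,7,9} 20  {1,2,6,7,8,9} 60  {2,3,5,6,7,9} 15  {2,4,6,7,8,9} 90  {2,5,6,7,8,9} 60  {3,4,5,6,8,9} 15  {3,5,6,7,8,9} 30  {4,5,6,7,8,9} 60
  7 to go: {0,1,2,4,7,8,9} 105  {0,1,2,5,6,7,9} 35  {0,1,2,6,7,8,9} 105  {1,2,3,5,6,7,9} 35  {1,2,4,6,7,8,9} 210  {1,2,5,6,7,8,9} 140  {2,3,5,6,7,8,9} 105  {2,4,5,6,7,8,9} 210  {3,4,5,6,7,8,9} 105
  8 to go: {0,1,2,3,5,6,7,9} 70  {0,1,2,4,6,7,8,9} 420  {0,1,2,5,6,7,8,9} 280  {1,2,3,5,6,7,8,9} 280  {1,2,4,5,6,7,8,9} 560  {2,3,4,5,6,7,8,9} 420
  if 0:i drops first: 1260 orders
  if 3:u drops first: 1260 orders
  if 4:o drops first: 630 orders
heap linearizations: 3150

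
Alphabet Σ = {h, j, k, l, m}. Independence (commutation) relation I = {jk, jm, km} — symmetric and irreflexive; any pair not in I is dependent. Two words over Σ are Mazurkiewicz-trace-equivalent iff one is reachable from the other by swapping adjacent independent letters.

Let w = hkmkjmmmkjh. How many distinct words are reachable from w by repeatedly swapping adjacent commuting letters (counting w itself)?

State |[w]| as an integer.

1260

drop 0:h onto floor
drop 1:k onto {0:h}
drop 2:m onto {0:h}
drop 3:k onto {1:k}
drop 4:j onto {0:h}
drop 5:m onto {2:m}
drop 6:m onto {5:m}
drop 7:m onto {6:m}
drop 8:k onto {3:k}
drop 9:j onto {4:j}
drop 10:h onto {7:m, 8:k, 9:j}
ground layer = {0:h}
drop-orders for the pieces not yet dropped (sum over which currently-grounded one goes next):
  1 to go: {10} 1
  2 to go: {7,10} 1  {8,10} 1  {9,10} 1
  3 to go: {3,8,10} 1  {4,9,10} 1  {6,7,10} 1  {7,8,10} 2  {7,9,10} 2  {8,9,10} 2
  4 to go: {1,3,8,10} 1  {3,7,8,10} 3  {3,8,9,10} 3  {4,7,9,10} 3  {4,8,9,10} 3  {5,6,7,10} 1  {6,7,8,10} 3  {6,7,9,10} 3  {7,8,9,10} 6
  5 to go: {1,3,7,8,10} 4  {1,3,8,9,10} 4  {2,5,6,7,10} 1  {3,4,8,9,10} 6  {3,6,7,8,10} 6  {3,7,8,9,10} 12  {4,6,7,9,10} 6  {4,7,8,9,10} 12  {5,6,7,8,10} 4  {5,6,7,9,10} 4  {6,7,8,9,10} 12
  6 to go: {1,3,4,8,9,10} 10  {1,3,6,7,8,10} 10  {1,3,7,8,9,10} 20  {2,5,6,7,8,10} 5  {2,5,6,7,9,10} 5  {3,4,7,8,9,10} 30  {3,5,6,7,8,10} 10  {3,6,7,8,9,10} 30  {4,5,6,7,9,10} 10  {4,6,7,8,9,10} 30  {5,6,7,8,9,10} 20
  7 to go: {1,3,4,7,8,9,10} 60  {1,3,5,6,7,8,10} 20  {1,3,6,7,8,9,10} 60  {2,3,5,6,7,8,10} 15  {2,4,5,6,7,9,10} 15  {2,5,6,7,8,9,10} 30  {3,4,6,7,8,9,10} 90  {3,5,6,7,8,9,10} 60  {4,5,6,7,8,9,10} 60
  8 to go: {1,2,3,5,6,7,8,10} 35  {1,3,4,6,7,8,9,10} 210  {1,3,5,6,7,8,9,10} 140  {2,3,5,6,7,8,9,10} 105  {2,4,5,6,7,8,9,10} 105  {3,4,5,6,7,8,9,10} 210
  9 to go: {1,2,3,5,6,7,8,9,10} 280  {1,3,4,5,6,7,8,9,10} 560  {2,3,4,5,6,7,8,9,10} 420
  if 0:h drops first: 1260 orders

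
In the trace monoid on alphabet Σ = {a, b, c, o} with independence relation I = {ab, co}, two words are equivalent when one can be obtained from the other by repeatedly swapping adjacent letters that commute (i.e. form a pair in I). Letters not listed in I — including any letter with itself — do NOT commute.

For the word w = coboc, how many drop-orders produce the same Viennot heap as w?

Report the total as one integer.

4

piece 0:c — minimal
piece 1:o — minimal
piece 2:b rests on {0:c, 1:o}
piece 3:o rests on {2:b}
piece 4:c rests on {2:b}
minimal pieces: {0:c, 1:o}
ways to finish when only these pieces remain (= sum over removing one remaining piece with nothing left below it):
  1 left: {3}→1  {4}→1
  2 left: {3,4}→2
  3 left: {2,3,4}→2
  placing 0:c first → 2 extensions
  placing 1:o first → 2 extensions
total linear extensions = 4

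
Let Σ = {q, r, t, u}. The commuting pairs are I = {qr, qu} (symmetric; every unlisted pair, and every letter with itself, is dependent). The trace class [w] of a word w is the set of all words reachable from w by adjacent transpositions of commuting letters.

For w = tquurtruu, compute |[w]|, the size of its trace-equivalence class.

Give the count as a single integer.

4

piece 0:t — minimal
piece 1:q rests on {0:t}
piece 2:u rests on {0:t}
piece 3:u rests on {2:u}
piece 4:r rests on {3:u}
piece 5:t rests on {1:q, 4:r}
piece 6:r rests on {5:t}
piece 7:u rests on {6:r}
piece 8:u rests on {7:u}
minimal pieces: {0:t}
ways to finish when only these pieces remain (= sum over removing one remaining piece with nothing left below it):
  1 left: {8}→1
  2 left: {7,8}→1
  3 left: {6,7,8}→1
  4 left: {5,6,7,8}→1
  5 left: {1,5,6,7,8}→1  {4,5,6,7,8}→1
  6 left: {1,4,5,6,7,8}→2  {3,4,5,6,7,8}→1
  7 left: {1,3,4,5,6,7,8}→3  {2,3,4,5,6,7,8}→1
  placing 0:t first → 4 extensions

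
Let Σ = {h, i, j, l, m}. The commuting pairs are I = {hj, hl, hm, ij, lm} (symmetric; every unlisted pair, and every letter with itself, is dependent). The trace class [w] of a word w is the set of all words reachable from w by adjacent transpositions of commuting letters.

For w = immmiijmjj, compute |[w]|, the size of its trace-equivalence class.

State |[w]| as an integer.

piece 0:i — minimal
piece 1:m rests on {0:i}
piece 2:m rests on {1:m}
piece 3:m rests on {2:m}
piece 4:i rests on {3:m}
piece 5:i rests on {4:i}
piece 6:j rests on {3:m}
piece 7:m rests on {5:i, 6:j}
piece 8:j rests on {7:m}
piece 9:j rests on {8:j}
minimal pieces: {0:i}
ways to finish when only these pieces remain (= sum over removing one remaining piece with nothing left below it):
  1 left: {9}→1
  2 left: {8,9}→1
  3 left: {7,8,9}→1
  4 left: {5,7,8,9}→1  {6,7,8,9}→1
  5 left: {4,5,7,8,9}→1  {5,6,7,8,9}→2
  6 left: {4,5,6,7,8,9}→3
  7 left: {3,4,5,6,7,8,9}→3
  8 left: {2,3,4,5,6,7,8,9}→3
  placing 0:i first → 3 extensions

3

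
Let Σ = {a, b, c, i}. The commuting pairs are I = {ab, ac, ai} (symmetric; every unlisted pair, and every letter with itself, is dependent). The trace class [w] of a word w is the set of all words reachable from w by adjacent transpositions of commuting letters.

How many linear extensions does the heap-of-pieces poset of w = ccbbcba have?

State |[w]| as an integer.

7

#0=c has no predecessor
#1=c depends on [0:c]
#2=b depends on [1:c]
#3=b depends on [2:b]
#4=c depends on [3:b]
#5=b depends on [4:c]
#6=a has no predecessor
sources: [0:c, 6:a]
N(rest) = Σ N(rest − s) over sources s of rest; N(one piece) = 1:
  size 1 → [5]=1  [6]=1
  size 2 → [4,5]=1  [5,6]=2
  size 3 → [3,4,5]=1  [4,5,6]=3
  size 4 → [2,3,4,5]=1  [3,4,5,6]=4
  size 5 → [1,2,3,4,5]=1  [2,3,4,5,6]=5
  first=0(c) contributes 6
  first=6(a) contributes 1
|[w]| = 7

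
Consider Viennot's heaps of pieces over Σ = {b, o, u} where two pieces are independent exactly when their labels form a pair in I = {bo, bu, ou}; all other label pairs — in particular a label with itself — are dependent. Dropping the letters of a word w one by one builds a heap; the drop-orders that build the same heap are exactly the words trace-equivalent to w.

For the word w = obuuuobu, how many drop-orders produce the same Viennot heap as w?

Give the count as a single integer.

420

#0=o has no predecessor
#1=b has no predecessor
#2=u has no predecessor
#3=u depends on [2:u]
#4=u depends on [3:u]
#5=o depends on [0:o]
#6=b depends on [1:b]
#7=u depends on [4:u]
sources: [0:o, 1:b, 2:u]
N(rest) = Σ N(rest − s) over sources s of rest; N(one piece) = 1:
  size 1 → [5]=1  [6]=1  [7]=1
  size 2 → [0,5]=1  [1,6]=1  [4,7]=1  [5,6]=2  [5,7]=2  [6,7]=2
  size 3 → [0,5,6]=3  [0,5,7]=3  [1,5,6]=3  [1,6,7]=3  [3,4,7]=1  [4,5,7]=3  [4,6,7]=3  [5,6,7]=6
  size 4 → [0,1,5,6]=6  [0,4,5,7]=6  [0,5,6,7]=12  [1,4,6,7]=6  [1,5,6,7]=12  [2,3,4,7]=1  [3,4,5,7]=4  [3,4,6,7]=4  [4,5,6,7]=12
  size 5 → [0,1,5,6,7]=30  [0,3,4,5,7]=10  [0,4,5,6,7]=30  [1,3,4,6,7]=10  [1,4,5,6,7]=30  [2,3,4,5,7]=5  [2,3,4,6,7]=5  [3,4,5,6,7]=20
  size 6 → [0,1,4,5,6,7]=90  [0,2,3,4,5,7]=15  [0,3,4,5,6,7]=60  [1,2,3,4,6,7]=15  [1,3,4,5,6,7]=60  [2,3,4,5,6,7]=30
  first=0(o) contributes 105
  first=1(b) contributes 105
  first=2(u) contributes 210
|[w]| = 420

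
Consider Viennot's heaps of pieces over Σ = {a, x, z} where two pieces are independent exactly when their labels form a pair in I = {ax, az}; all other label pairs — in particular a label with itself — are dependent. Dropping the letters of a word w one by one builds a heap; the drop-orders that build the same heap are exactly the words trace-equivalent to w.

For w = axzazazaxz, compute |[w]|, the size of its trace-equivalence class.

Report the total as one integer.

210

#0=a has no predecessor
#1=x has no predecessor
#2=z depends on [1:x]
#3=a depends on [0:a]
#4=z depends on [2:z]
#5=a depends on [3:a]
#6=z depends on [4:z]
#7=a depends on [5:a]
#8=x depends on [6:z]
#9=z depends on [8:x]
sources: [0:a, 1:x]
N(rest) = Σ N(rest − s) over sources s of rest; N(one piece) = 1:
  size 1 → [7]=1  [9]=1
  size 2 → [5,7]=1  [7,9]=2  [8,9]=1
  size 3 → [3,5,7]=1  [5,7,9]=3  [6,8,9]=1  [7,8,9]=3
  size 4 → [0,3,5,7]=1  [3,5,7,9]=4  [4,6,8,9]=1  [5,7,8,9]=6  [6,7,8,9]=4
  size 5 → [0,3,5,7,9]=5  [2,4,6,8,9]=1  [3,5,7,8,9]=10  [4,6,7,8,9]=5  [5,6,7,8,9]=10
  size 6 → [0,3,5,7,8,9]=15  [1,2,4,6,8,9]=1  [2,4,6,7,8,9]=6  [3,5,6,7,8,9]=20  [4,5,6,7,8,9]=15
  size 7 → [0,3,5,6,7,8,9]=35  [1,2,4,6,7,8,9]=7  [2,4,5,6,7,8,9]=21  [3,4,5,6,7,8,9]=35
  size 8 → [0,3,4,5,6,7,8,9]=70  [1,2,4,5,6,7,8,9]=28  [2,3,4,5,6,7,8,9]=56
  first=0(a) contributes 84
  first=1(x) contributes 126
|[w]| = 210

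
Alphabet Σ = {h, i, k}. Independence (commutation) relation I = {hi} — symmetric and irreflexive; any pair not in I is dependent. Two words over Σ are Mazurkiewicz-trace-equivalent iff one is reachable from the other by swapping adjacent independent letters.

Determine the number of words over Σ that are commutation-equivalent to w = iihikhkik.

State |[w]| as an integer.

#0=i has no predecessor
#1=i depends on [0:i]
#2=h has no predecessor
#3=i depends on [1:i]
#4=k depends on [2:h, 3:i]
#5=h depends on [4:k]
#6=k depends on [5:h]
#7=i depends on [6:k]
#8=k depends on [7:i]
sources: [0:i, 2:h]
N(rest) = Σ N(rest − s) over sources s of rest; N(one piece) = 1:
  size 1 → [8]=1
  size 2 → [7,8]=1
  size 3 → [6,7,8]=1
  size 4 → [5,6,7,8]=1
  size 5 → [4,5,6,7,8]=1
  size 6 → [2,4,5,6,7,8]=1  [3,4,5,6,7,8]=1
  size 7 → [1,3,4,5,6,7,8]=1  [2,3,4,5,6,7,8]=2
  first=0(i) contributes 3
  first=2(h) contributes 1
|[w]| = 4

4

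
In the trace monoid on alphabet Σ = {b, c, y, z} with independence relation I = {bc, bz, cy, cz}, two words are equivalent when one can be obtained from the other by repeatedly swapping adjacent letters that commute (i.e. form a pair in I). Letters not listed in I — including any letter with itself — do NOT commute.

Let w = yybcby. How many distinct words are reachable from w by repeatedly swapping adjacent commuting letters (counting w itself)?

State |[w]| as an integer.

6

0(y) covers ∅
1(y) covers 0:y
2(b) covers 1:y
3(c) covers ∅
4(b) covers 2:b
5(y) covers 4:b
floor of heap: 0:y, 3:c
completions by unplaced set U, small U first (add the entries for U minus each lowest piece of U):
  |U|=1: {3}:1  {5}:1
  |U|=2: {3,5}:2  {4,5}:1
  |U|=3: {2,4,5}:1  {3,4,5}:3
  |U|=4: {1,2,4,5}:1  {2,3,4,5}:4
  start at 0(y): 5
  start at 3(c): 1
sum over floor = 6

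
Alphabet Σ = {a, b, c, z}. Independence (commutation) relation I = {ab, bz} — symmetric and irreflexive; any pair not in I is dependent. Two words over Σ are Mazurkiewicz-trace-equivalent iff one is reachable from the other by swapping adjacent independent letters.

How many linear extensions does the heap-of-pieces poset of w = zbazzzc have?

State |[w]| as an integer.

0(z) covers ∅
1(b) covers ∅
2(a) covers 0:z
3(z) covers 2:a
4(z) covers 3:z
5(z) covers 4:z
6(c) covers 1:b, 5:z
floor of heap: 0:z, 1:b
completions by unplaced set U, small U first (add the entries for U minus each lowest piece of U):
  |U|=1: {6}:1
  |U|=2: {1,6}:1  {5,6}:1
  |U|=3: {1,5,6}:2  {4,5,6}:1
  |U|=4: {1,4,5,6}:3  {3,4,5,6}:1
  |U|=5: {1,3,4,5,6}:4  {2,3,4,5,6}:1
  start at 0(z): 5
  start at 1(b): 1
sum over floor = 6

6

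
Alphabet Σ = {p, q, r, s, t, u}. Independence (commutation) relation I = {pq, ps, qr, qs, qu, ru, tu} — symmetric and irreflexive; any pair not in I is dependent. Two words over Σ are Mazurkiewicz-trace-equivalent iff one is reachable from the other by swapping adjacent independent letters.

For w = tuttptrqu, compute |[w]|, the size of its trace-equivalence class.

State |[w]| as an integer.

#0=t has no predecessor
#1=u has no predecessor
#2=t depends on [0:t]
#3=t depends on [2:t]
#4=p depends on [1:u, 3:t]
#5=t depends on [4:p]
#6=r depends on [5:t]
#7=q depends on [5:t]
#8=u depends on [4:p]
sources: [0:t, 1:u]
N(rest) = Σ N(rest − s) over sources s of rest; N(one piece) = 1:
  size 1 → [6]=1  [7]=1  [8]=1
  size 2 → [6,7]=2  [6,8]=2  [7,8]=2
  size 3 → [5,6,7]=2  [6,7,8]=6
  size 4 → [5,6,7,8]=8
  size 5 → [4,5,6,7,8]=8
  size 6 → [1,4,5,6,7,8]=8  [3,4,5,6,7,8]=8
  size 7 → [1,3,4,5,6,7,8]=16  [2,3,4,5,6,7,8]=8
  first=0(t) contributes 24
  first=1(u) contributes 8
|[w]| = 32

32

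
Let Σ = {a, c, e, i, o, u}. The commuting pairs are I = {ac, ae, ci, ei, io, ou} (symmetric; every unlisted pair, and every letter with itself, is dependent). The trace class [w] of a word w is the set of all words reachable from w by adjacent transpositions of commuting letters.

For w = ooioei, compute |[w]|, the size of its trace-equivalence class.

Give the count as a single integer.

piece 0:o — minimal
piece 1:o rests on {0:o}
piece 2:i — minimal
piece 3:o rests on {1:o}
piece 4:e rests on {3:o}
piece 5:i rests on {2:i}
minimal pieces: {0:o, 2:i}
ways to finish when only these pieces remain (= sum over removing one remaining piece with nothing left below it):
  1 left: {4}→1  {5}→1
  2 left: {2,5}→1  {3,4}→1  {4,5}→2
  3 left: {1,3,4}→1  {2,4,5}→3  {3,4,5}→3
  4 left: {0,1,3,4}→1  {1,3,4,5}→4  {2,3,4,5}→6
  placing 0:o first → 10 extensions
  placing 2:i first → 5 extensions
total linear extensions = 15

15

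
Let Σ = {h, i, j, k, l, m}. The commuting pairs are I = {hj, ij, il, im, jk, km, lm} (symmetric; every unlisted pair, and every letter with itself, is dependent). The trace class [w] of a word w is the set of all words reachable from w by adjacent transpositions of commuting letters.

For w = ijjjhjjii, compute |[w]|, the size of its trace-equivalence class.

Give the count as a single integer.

126

drop 0:i onto floor
drop 1:j onto floor
drop 2:j onto {1:j}
drop 3:j onto {2:j}
drop 4:h onto {0:i}
drop 5:j onto {3:j}
drop 6:j onto {5:j}
drop 7:i onto {4:h}
drop 8:i onto {7:i}
ground layer = {0:i, 1:j}
drop-orders for the pieces not yet dropped (sum over which currently-grounded one goes next):
  1 to go: {6} 1  {8} 1
  2 to go: {5,6} 1  {6,8} 2  {7,8} 1
  3 to go: {3,5,6} 1  {4,7,8} 1  {5,6,8} 3  {6,7,8} 3
  4 to go: {0,4,7,8} 1  {2,3,5,6} 1  {3,5,6,8} 4  {4,6,7,8} 4  {5,6,7,8} 6
  5 to go: {0,4,6,7,8} 5  {1,2,3,5,6} 1  {2,3,5,6,8} 5  {3,5,6,7,8} 10  {4,5,6,7,8} 10
  6 to go: {0,4,5,6,7,8} 15  {1,2,3,5,6,8} 6  {2,3,5,6,7,8} 15  {3,4,5,6,7,8} 20
  7 to go: {0,3,4,5,6,7,8} 35  {1,2,3,5,6,7,8} 21  {2,3,4,5,6,7,8} 35
  if 0:i drops first: 56 orders
  if 1:j drops first: 70 orders
heap linearizations: 126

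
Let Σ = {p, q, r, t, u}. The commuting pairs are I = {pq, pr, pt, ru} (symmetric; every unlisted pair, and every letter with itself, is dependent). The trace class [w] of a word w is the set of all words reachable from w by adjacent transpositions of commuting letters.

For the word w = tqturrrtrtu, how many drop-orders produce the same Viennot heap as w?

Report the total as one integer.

0(t) covers ∅
1(q) covers 0:t
2(t) covers 1:q
3(u) covers 2:t
4(r) covers 2:t
5(r) covers 4:r
6(r) covers 5:r
7(t) covers 3:u, 6:r
8(r) covers 7:t
9(t) covers 8:r
10(u) covers 9:t
floor of heap: 0:t
completions by unplaced set U, small U first (add the entries for U minus each lowest piece of U):
  |U|=1: {10}:1
  |U|=2: {9,10}:1
  |U|=3: {8,9,10}:1
  |U|=4: {7,8,9,10}:1
  |U|=5: {3,7,8,9,10}:1  {6,7,8,9,10}:1
  |U|=6: {3,6,7,8,9,10}:2  {5,6,7,8,9,10}:1
  |U|=7: {3,5,6,7,8,9,10}:3  {4,5,6,7,8,9,10}:1
  |U|=8: {3,4,5,6,7,8,9,10}:4
  |U|=9: {2,3,4,5,6,7,8,9,10}:4
  start at 0(t): 4

4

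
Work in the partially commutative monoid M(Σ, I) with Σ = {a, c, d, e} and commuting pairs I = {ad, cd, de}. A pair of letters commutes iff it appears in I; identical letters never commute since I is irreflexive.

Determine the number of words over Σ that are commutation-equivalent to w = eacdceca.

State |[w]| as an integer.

8

piece 0:e — minimal
piece 1:a rests on {0:e}
piece 2:c rests on {1:a}
piece 3:d — minimal
piece 4:c rests on {2:c}
piece 5:e rests on {4:c}
piece 6:c rests on {5:e}
piece 7:a rests on {6:c}
minimal pieces: {0:e, 3:d}
ways to finish when only these pieces remain (= sum over removing one remaining piece with nothing left below it):
  1 left: {3}→1  {7}→1
  2 left: {3,7}→2  {6,7}→1
  3 left: {3,6,7}→3  {5,6,7}→1
  4 left: {3,5,6,7}→4  {4,5,6,7}→1
  5 left: {2,4,5,6,7}→1  {3,4,5,6,7}→5
  6 left: {1,2,4,5,6,7}→1  {2,3,4,5,6,7}→6
  placing 0:e first → 7 extensions
  placing 3:d first → 1 extensions
total linear extensions = 8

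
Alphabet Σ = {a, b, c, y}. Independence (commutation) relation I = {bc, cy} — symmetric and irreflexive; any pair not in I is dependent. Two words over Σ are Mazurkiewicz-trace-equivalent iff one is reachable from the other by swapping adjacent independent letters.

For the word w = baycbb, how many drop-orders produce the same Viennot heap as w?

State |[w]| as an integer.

piece 0:b — minimal
piece 1:a rests on {0:b}
piece 2:y rests on {1:a}
piece 3:c rests on {1:a}
piece 4:b rests on {2:y}
piece 5:b rests on {4:b}
minimal pieces: {0:b}
ways to finish when only these pieces remain (= sum over removing one remaining piece with nothing left below it):
  1 left: {3}→1  {5}→1
  2 left: {3,5}→2  {4,5}→1
  3 left: {2,4,5}→1  {3,4,5}→3
  4 left: {2,3,4,5}→4
  placing 0:b first → 4 extensions

4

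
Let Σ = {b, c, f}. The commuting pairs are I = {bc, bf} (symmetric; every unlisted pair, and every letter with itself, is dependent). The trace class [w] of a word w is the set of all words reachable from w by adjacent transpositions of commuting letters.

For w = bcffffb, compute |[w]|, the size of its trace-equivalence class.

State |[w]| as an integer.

21

#0=b has no predecessor
#1=c has no predecessor
#2=f depends on [1:c]
#3=f depends on [2:f]
#4=f depends on [3:f]
#5=f depends on [4:f]
#6=b depends on [0:b]
sources: [0:b, 1:c]
N(rest) = Σ N(rest − s) over sources s of rest; N(one piece) = 1:
  size 1 → [5]=1  [6]=1
  size 2 → [0,6]=1  [4,5]=1  [5,6]=2
  size 3 → [0,5,6]=3  [3,4,5]=1  [4,5,6]=3
  size 4 → [0,4,5,6]=6  [2,3,4,5]=1  [3,4,5,6]=4
  size 5 → [0,3,4,5,6]=10  [1,2,3,4,5]=1  [2,3,4,5,6]=5
  first=0(b) contributes 6
  first=1(c) contributes 15
|[w]| = 21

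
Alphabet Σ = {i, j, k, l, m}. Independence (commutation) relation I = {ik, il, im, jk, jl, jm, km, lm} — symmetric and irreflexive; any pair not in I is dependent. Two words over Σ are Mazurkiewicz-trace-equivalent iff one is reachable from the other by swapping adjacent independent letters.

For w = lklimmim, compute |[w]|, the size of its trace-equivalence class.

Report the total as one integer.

560

#0=l has no predecessor
#1=k depends on [0:l]
#2=l depends on [1:k]
#3=i has no predecessor
#4=m has no predecessor
#5=m depends on [4:m]
#6=i depends on [3:i]
#7=m depends on [5:m]
sources: [0:l, 3:i, 4:m]
N(rest) = Σ N(rest − s) over sources s of rest; N(one piece) = 1:
  size 1 → [2]=1  [6]=1  [7]=1
  size 2 → [1,2]=1  [2,6]=2  [2,7]=2  [3,6]=1  [5,7]=1  [6,7]=2
  size 3 → [0,1,2]=1  [1,2,6]=3  [1,2,7]=3  [2,3,6]=3  [2,5,7]=3  [2,6,7]=6  [3,6,7]=3  [4,5,7]=1  [5,6,7]=3
  size 4 → [0,1,2,6]=4  [0,1,2,7]=4  [1,2,3,6]=6  [1,2,5,7]=6  [1,2,6,7]=12  [2,3,6,7]=12  [2,4,5,7]=4  [2,5,6,7]=12  [3,5,6,7]=6  [4,5,6,7]=4
  size 5 → [0,1,2,3,6]=10  [0,1,2,5,7]=10  [0,1,2,6,7]=20  [1,2,3,6,7]=30  [1,2,4,5,7]=10  [1,2,5,6,7]=30  [2,3,5,6,7]=30  [2,4,5,6,7]=20  [3,4,5,6,7]=10
  size 6 → [0,1,2,3,6,7]=60  [0,1,2,4,5,7]=20  [0,1,2,5,6,7]=60  [1,2,3,5,6,7]=90  [1,2,4,5,6,7]=60  [2,3,4,5,6,7]=60
  first=0(l) contributes 210
  first=3(i) contributes 140
  first=4(m) contributes 210
|[w]| = 560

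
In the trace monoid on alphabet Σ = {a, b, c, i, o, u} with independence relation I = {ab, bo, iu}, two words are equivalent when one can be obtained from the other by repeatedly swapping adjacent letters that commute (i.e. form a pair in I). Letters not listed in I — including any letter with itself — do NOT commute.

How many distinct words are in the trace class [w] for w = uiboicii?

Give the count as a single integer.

4

#0=u has no predecessor
#1=i has no predecessor
#2=b depends on [0:u, 1:i]
#3=o depends on [0:u, 1:i]
#4=i depends on [2:b, 3:o]
#5=c depends on [4:i]
#6=i depends on [5:c]
#7=i depends on [6:i]
sources: [0:u, 1:i]
N(rest) = Σ N(rest − s) over sources s of rest; N(one piece) = 1:
  size 1 → [7]=1
  size 2 → [6,7]=1
  size 3 → [5,6,7]=1
  size 4 → [4,5,6,7]=1
  size 5 → [2,4,5,6,7]=1  [3,4,5,6,7]=1
  size 6 → [2,3,4,5,6,7]=2
  first=0(u) contributes 2
  first=1(i) contributes 2
|[w]| = 4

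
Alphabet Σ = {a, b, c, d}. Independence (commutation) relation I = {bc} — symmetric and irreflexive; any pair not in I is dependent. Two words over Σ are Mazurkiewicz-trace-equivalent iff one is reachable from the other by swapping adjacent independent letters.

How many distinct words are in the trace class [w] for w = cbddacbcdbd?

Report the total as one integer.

0(c) covers ∅
1(b) covers ∅
2(d) covers 0:c, 1:b
3(d) covers 2:d
4(a) covers 3:d
5(c) covers 4:a
6(b) covers 4:a
7(c) covers 5:c
8(d) covers 6:b, 7:c
9(b) covers 8:d
10(d) covers 9:b
floor of heap: 0:c, 1:b
completions by unplaced set U, small U first (add the entries for U minus each lowest piece of U):
  |U|=1: {10}:1
  |U|=2: {9,10}:1
  |U|=3: {8,9,10}:1
  |U|=4: {6,8,9,10}:1  {7,8,9,10}:1
  |U|=5: {5,7,8,9,10}:1  {6,7,8,9,10}:2
  |U|=6: {5,6,7,8,9,10}:3
  |U|=7: {4,5,6,7,8,9,10}:3
  |U|=8: {3,4,5,6,7,8,9,10}:3
  |U|=9: {2,3,4,5,6,7,8,9,10}:3
  start at 0(c): 3
  start at 1(b): 3
sum over floor = 6

6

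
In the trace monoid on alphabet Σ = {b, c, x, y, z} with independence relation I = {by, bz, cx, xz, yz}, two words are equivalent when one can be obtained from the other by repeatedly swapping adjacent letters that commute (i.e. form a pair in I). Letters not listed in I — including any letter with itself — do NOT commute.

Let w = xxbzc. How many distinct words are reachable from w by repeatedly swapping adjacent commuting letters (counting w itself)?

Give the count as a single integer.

#0=x has no predecessor
#1=x depends on [0:x]
#2=b depends on [1:x]
#3=z has no predecessor
#4=c depends on [2:b, 3:z]
sources: [0:x, 3:z]
N(rest) = Σ N(rest − s) over sources s of rest; N(one piece) = 1:
  size 1 → [4]=1
  size 2 → [2,4]=1  [3,4]=1
  size 3 → [1,2,4]=1  [2,3,4]=2
  first=0(x) contributes 3
  first=3(z) contributes 1
|[w]| = 4

4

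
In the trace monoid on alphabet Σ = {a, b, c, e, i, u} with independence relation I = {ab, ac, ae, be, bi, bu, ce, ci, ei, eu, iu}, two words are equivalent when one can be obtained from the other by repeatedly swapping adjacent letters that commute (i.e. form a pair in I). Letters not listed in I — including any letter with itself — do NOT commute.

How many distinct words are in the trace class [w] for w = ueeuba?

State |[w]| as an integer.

0(u) covers ∅
1(e) covers ∅
2(e) covers 1:e
3(u) covers 0:u
4(b) covers ∅
5(a) covers 3:u
floor of heap: 0:u, 1:e, 4:b
completions by unplaced set U, small U first (add the entries for U minus each lowest piece of U):
  |U|=1: {2}:1  {4}:1  {5}:1
  |U|=2: {1,2}:1  {2,4}:2  {2,5}:2  {3,5}:1  {4,5}:2
  |U|=3: {0,3,5}:1  {1,2,4}:3  {1,2,5}:3  {2,3,5}:3  {2,4,5}:6  {3,4,5}:3
  |U|=4: {0,2,3,5}:4  {0,3,4,5}:4  {1,2,3,5}:6  {1,2,4,5}:12  {2,3,4,5}:12
  start at 0(u): 30
  start at 1(e): 20
  start at 4(b): 10
sum over floor = 60

60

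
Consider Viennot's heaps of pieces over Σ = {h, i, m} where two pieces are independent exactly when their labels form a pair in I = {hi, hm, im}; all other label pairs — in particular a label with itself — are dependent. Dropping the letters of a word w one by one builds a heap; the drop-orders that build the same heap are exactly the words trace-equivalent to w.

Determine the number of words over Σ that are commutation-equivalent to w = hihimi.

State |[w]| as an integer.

60

piece 0:h — minimal
piece 1:i — minimal
piece 2:h rests on {0:h}
piece 3:i rests on {1:i}
piece 4:m — minimal
piece 5:i rests on {3:i}
minimal pieces: {0:h, 1:i, 4:m}
ways to finish when only these pieces remain (= sum over removing one remaining piece with nothing left below it):
  1 left: {2}→1  {4}→1  {5}→1
  2 left: {0,2}→1  {2,4}→2  {2,5}→2  {3,5}→1  {4,5}→2
  3 left: {0,2,4}→3  {0,2,5}→3  {1,3,5}→1  {2,3,5}→3  {2,4,5}→6  {3,4,5}→3
  4 left: {0,2,3,5}→6  {0,2,4,5}→12  {1,2,3,5}→4  {1,3,4,5}→4  {2,3,4,5}→12
  placing 0:h first → 20 extensions
  placing 1:i first → 30 extensions
  placing 4:m first → 10 extensions
total linear extensions = 60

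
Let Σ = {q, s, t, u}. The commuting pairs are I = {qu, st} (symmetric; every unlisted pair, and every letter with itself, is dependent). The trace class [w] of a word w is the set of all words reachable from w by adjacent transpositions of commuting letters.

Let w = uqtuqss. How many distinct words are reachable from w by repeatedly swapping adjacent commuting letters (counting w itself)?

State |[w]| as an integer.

4

drop 0:u onto floor
drop 1:q onto floor
drop 2:t onto {0:u, 1:q}
drop 3:u onto {2:t}
drop 4:q onto {2:t}
drop 5:s onto {3:u, 4:q}
drop 6:s onto {5:s}
ground layer = {0:u, 1:q}
drop-orders for the pieces not yet dropped (sum over which currently-grounded one goes next):
  1 to go: {6} 1
  2 to go: {5,6} 1
  3 to go: {3,5,6} 1  {4,5,6} 1
  4 to go: {3,4,5,6} 2
  5 to go: {2,3,4,5,6} 2
  if 0:u drops first: 2 orders
  if 1:q drops first: 2 orders
heap linearizations: 4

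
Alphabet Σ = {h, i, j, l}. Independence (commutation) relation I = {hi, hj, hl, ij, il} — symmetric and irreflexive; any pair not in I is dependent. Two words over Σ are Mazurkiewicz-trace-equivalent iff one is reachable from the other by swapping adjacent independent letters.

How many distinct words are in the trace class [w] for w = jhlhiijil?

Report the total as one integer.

0(j) covers ∅
1(h) covers ∅
2(l) covers 0:j
3(h) covers 1:h
4(i) covers ∅
5(i) covers 4:i
6(j) covers 2:l
7(i) covers 5:i
8(l) covers 6:j
floor of heap: 0:j, 1:h, 4:i
completions by unplaced set U, small U first (add the entries for U minus each lowest piece of U):
  |U|=1: {3}:1  {7}:1  {8}:1
  |U|=2: {1,3}:1  {3,7}:2  {3,8}:2  {5,7}:1  {6,8}:1  {7,8}:2
  |U|=3: {1,3,7}:3  {1,3,8}:3  {2,6,8}:1  {3,5,7}:3  {3,6,8}:3  {3,7,8}:6  {4,5,7}:1  {5,7,8}:3  {6,7,8}:3
  |U|=4: {0,2,6,8}:1  {1,3,5,7}:6  {1,3,6,8}:6  {1,3,7,8}:12  {2,3,6,8}:4  {2,6,7,8}:4  {3,4,5,7}:4  {3,5,7,8}:12  {3,6,7,8}:12  {4,5,7,8}:4  {5,6,7,8}:6
  |U|=5: {0,2,3,6,8}:5  {0,2,6,7,8}:5  {1,2,3,6,8}:10  {1,3,4,5,7}:10  {1,3,5,7,8}:30  {1,3,6,7,8}:30  {2,3,6,7,8}:20  {2,5,6,7,8}:10  {3,4,5,7,8}:20  {3,5,6,7,8}:30  {4,5,6,7,8}:10
  |U|=6: {0,1,2,3,6,8}:15  {0,2,3,6,7,8}:30  {0,2,5,6,7,8}:15  {1,2,3,6,7,8}:60  {1,3,4,5,7,8}:60  {1,3,5,6,7,8}:90  {2,3,5,6,7,8}:60  {2,4,5,6,7,8}:20  {3,4,5,6,7,8}:60
  |U|=7: {0,1,2,3,6,7,8}:105  {0,2,3,5,6,7,8}:105  {0,2,4,5,6,7,8}:35  {1,2,3,5,6,7,8}:210  {1,3,4,5,6,7,8}:210  {2,3,4,5,6,7,8}:140
  start at 0(j): 560
  start at 1(h): 280
  start at 4(i): 420
sum over floor = 1260

1260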